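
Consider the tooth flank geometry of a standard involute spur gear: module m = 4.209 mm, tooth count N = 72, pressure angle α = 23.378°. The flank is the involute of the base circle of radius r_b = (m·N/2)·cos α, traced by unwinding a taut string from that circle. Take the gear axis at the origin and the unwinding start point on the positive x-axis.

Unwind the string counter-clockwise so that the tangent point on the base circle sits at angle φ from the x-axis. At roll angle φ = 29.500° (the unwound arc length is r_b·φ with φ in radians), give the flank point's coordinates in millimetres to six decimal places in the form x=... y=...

pitch radius r_p = m·N/2 = 4.209·72/2 = 151.524000
base radius r_b = r_p·cos α = 151.524000·cos 23.378° = 139.084948
roll angle φ = 29.500° = 0.51487213 rad
x = r_b·(cos φ + φ·sin φ) = 139.084948·(0.87035570 + 0.51487213·0.49242356) = 156.316302
y = r_b·(sin φ − φ·cos φ) = 139.084948·(0.49242356 − 0.51487213·0.87035570) = 6.161695

x=156.316302 y=6.161695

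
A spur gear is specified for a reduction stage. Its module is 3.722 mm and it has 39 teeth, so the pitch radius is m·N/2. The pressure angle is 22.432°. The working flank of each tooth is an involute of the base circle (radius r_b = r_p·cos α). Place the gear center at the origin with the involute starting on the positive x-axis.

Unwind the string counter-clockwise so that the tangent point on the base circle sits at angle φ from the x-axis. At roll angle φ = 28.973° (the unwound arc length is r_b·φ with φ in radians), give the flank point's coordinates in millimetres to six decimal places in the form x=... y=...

pitch radius r_p = m·N/2 = 3.722·39/2 = 72.579000
base radius r_b = r_p·cos α = 72.579000·cos 22.432° = 67.087169
roll angle φ = 28.973° = 0.50567424 rad
x = r_b·(cos φ + φ·sin φ) = 67.087169·(0.87484807 + 0.50567424·0.48439741) = 75.123901
y = r_b·(sin φ − φ·cos φ) = 67.087169·(0.48439741 − 0.50567424·0.87484807) = 2.818283

x=75.123901 y=2.818283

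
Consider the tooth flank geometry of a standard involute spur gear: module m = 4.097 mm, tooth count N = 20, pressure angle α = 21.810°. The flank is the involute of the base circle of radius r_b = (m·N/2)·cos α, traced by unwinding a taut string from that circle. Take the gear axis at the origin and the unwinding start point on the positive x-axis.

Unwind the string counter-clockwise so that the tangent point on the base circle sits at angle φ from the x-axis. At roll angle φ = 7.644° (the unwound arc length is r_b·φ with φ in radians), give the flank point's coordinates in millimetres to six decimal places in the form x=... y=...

pitch radius r_p = m·N/2 = 4.097·20/2 = 40.970000
base radius r_b = r_p·cos α = 40.970000·cos 21.810° = 38.037408
roll angle φ = 7.644° = 0.13341297 rad
x = r_b·(cos φ + φ·sin φ) = 38.037408·(0.99111368 + 0.13341297·0.13301755) = 38.374418
y = r_b·(sin φ − φ·cos φ) = 38.037408·(0.13301755 − 0.13341297·0.99111368) = 0.030055

x=38.374418 y=0.030055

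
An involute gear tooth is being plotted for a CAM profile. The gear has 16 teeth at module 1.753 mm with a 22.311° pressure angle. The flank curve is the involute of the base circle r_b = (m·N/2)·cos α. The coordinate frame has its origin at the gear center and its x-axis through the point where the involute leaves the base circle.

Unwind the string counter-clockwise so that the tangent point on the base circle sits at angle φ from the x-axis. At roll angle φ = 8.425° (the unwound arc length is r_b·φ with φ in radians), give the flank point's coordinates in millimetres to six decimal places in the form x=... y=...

x=13.113625 y=0.013720

pitch radius r_p = m·N/2 = 1.753·16/2 = 14.024000
base radius r_b = r_p·cos α = 14.024000·cos 22.311° = 12.974119
roll angle φ = 8.425° = 0.14704399 rad
x = r_b·(cos φ + φ·sin φ) = 12.974119·(0.98920850 + 0.14704399·0.14651467) = 13.113625
y = r_b·(sin φ − φ·cos φ) = 12.974119·(0.14651467 − 0.14704399·0.98920850) = 0.013720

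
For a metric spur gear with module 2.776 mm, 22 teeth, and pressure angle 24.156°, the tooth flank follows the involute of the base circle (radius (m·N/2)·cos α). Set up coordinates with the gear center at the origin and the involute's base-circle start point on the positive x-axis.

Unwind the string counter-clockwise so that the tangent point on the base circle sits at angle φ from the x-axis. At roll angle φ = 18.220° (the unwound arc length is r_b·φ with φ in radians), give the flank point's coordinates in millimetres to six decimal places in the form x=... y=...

x=29.235444 y=0.295646

pitch radius r_p = m·N/2 = 2.776·22/2 = 30.536000
base radius r_b = r_p·cos α = 30.536000·cos 24.156° = 27.862104
roll angle φ = 18.220° = 0.31799899 rad
x = r_b·(cos φ + φ·sin φ) = 27.862104·(0.94986297 + 0.31799899·0.31266650) = 29.235444
y = r_b·(sin φ − φ·cos φ) = 27.862104·(0.31266650 − 0.31799899·0.94986297) = 0.295646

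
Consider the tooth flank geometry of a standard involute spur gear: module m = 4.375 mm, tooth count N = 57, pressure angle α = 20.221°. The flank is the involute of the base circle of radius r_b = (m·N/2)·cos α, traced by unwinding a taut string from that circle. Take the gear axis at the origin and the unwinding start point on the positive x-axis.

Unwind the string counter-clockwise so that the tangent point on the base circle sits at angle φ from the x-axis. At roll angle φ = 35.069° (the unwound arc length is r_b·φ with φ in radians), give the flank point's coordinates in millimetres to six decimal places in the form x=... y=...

x=136.908546 y=8.612285

pitch radius r_p = m·N/2 = 4.375·57/2 = 124.687500
base radius r_b = r_p·cos α = 124.687500·cos 20.221° = 117.002561
roll angle φ = 35.069° = 0.61206952 rad
x = r_b·(cos φ + φ·sin φ) = 117.002561·(0.81846071 + 0.61206952·0.57456251) = 136.908546
y = r_b·(sin φ − φ·cos φ) = 117.002561·(0.57456251 − 0.61206952·0.81846071) = 8.612285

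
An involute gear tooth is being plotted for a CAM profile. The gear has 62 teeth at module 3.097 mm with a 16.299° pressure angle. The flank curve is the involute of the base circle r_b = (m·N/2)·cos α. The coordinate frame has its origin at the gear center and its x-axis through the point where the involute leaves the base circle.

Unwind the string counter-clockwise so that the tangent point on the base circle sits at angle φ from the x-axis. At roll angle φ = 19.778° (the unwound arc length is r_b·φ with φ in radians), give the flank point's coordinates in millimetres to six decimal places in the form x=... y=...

pitch radius r_p = m·N/2 = 3.097·62/2 = 96.007000
base radius r_b = r_p·cos α = 96.007000·cos 16.299° = 92.148497
roll angle φ = 19.778° = 0.34519122 rad
x = r_b·(cos φ + φ·sin φ) = 92.148497·(0.94101077 + 0.34519122·0.33837662) = 97.476100
y = r_b·(sin φ − φ·cos φ) = 92.148497·(0.33837662 − 0.34519122·0.94101077) = 1.248425

x=97.476100 y=1.248425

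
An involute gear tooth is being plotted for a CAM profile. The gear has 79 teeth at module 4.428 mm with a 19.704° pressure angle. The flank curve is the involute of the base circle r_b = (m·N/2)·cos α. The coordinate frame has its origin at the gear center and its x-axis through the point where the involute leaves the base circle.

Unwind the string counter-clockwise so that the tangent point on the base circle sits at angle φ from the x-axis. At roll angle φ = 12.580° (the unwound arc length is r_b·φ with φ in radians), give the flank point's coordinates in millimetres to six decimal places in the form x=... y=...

x=168.586074 y=0.578174

pitch radius r_p = m·N/2 = 4.428·79/2 = 174.906000
base radius r_b = r_p·cos α = 174.906000·cos 19.704° = 164.664731
roll angle φ = 12.580° = 0.21956242 rad
x = r_b·(cos φ + φ·sin φ) = 164.664731·(0.97599285 + 0.21956242·0.21780257) = 168.586074
y = r_b·(sin φ − φ·cos φ) = 164.664731·(0.21780257 − 0.21956242·0.97599285) = 0.578174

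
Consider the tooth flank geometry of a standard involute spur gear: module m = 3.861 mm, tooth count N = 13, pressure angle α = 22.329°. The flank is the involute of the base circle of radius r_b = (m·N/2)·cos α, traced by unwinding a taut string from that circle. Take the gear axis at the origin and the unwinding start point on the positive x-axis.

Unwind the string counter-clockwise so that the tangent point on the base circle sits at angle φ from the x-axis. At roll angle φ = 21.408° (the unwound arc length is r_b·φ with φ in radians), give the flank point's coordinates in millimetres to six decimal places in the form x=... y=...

x=24.779049 y=0.398040

pitch radius r_p = m·N/2 = 3.861·13/2 = 25.096500
base radius r_b = r_p·cos α = 25.096500·cos 22.329° = 23.214703
roll angle φ = 21.408° = 0.37364009 rad
x = r_b·(cos φ + φ·sin φ) = 23.214703·(0.93100486 + 0.37364009·0.36500678) = 24.779049
y = r_b·(sin φ − φ·cos φ) = 23.214703·(0.36500678 − 0.37364009·0.93100486) = 0.398040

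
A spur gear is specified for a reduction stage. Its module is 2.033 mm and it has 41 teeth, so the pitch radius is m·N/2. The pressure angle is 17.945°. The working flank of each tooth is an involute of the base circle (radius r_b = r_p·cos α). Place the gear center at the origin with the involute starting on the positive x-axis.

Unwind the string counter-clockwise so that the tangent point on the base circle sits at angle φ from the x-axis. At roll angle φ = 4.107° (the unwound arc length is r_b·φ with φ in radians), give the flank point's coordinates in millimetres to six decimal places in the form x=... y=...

x=39.750781 y=0.004865

pitch radius r_p = m·N/2 = 2.033·41/2 = 41.676500
base radius r_b = r_p·cos α = 41.676500·cos 17.945° = 39.649051
roll angle φ = 4.107° = 0.07168067 rad
x = r_b·(cos φ + φ·sin φ) = 39.649051·(0.99743204 + 0.07168067·0.07161930) = 39.750781
y = r_b·(sin φ − φ·cos φ) = 39.649051·(0.07161930 − 0.07168067·0.99743204) = 0.004865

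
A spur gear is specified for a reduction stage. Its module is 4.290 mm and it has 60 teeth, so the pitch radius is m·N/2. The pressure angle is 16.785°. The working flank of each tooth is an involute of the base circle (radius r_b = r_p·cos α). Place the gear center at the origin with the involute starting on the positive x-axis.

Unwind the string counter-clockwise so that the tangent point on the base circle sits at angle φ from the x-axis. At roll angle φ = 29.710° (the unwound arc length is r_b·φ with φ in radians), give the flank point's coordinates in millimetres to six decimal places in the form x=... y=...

pitch radius r_p = m·N/2 = 4.290·60/2 = 128.700000
base radius r_b = r_p·cos α = 128.700000·cos 16.785° = 123.216754
roll angle φ = 29.710° = 0.51853732 rad
x = r_b·(cos φ + φ·sin φ) = 123.216754·(0.86854503 + 0.51853732·0.49561027) = 138.685070
y = r_b·(sin φ − φ·cos φ) = 123.216754·(0.49561027 − 0.51853732·0.86854503) = 5.573988

x=138.685070 y=5.573988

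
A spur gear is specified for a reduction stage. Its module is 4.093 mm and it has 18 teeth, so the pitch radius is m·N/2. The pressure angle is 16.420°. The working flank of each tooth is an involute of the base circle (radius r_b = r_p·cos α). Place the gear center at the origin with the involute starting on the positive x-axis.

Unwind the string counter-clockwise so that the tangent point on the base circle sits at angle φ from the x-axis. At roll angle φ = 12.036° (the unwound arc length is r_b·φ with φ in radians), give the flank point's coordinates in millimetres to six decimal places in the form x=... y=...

x=36.105668 y=0.108703

pitch radius r_p = m·N/2 = 4.093·18/2 = 36.837000
base radius r_b = r_p·cos α = 36.837000·cos 16.420° = 35.334616
roll angle φ = 12.036° = 0.21006783 rad
x = r_b·(cos φ + φ·sin φ) = 35.334616·(0.97801677 + 0.21006783·0.20852624) = 36.105668
y = r_b·(sin φ − φ·cos φ) = 35.334616·(0.20852624 − 0.21006783·0.97801677) = 0.108703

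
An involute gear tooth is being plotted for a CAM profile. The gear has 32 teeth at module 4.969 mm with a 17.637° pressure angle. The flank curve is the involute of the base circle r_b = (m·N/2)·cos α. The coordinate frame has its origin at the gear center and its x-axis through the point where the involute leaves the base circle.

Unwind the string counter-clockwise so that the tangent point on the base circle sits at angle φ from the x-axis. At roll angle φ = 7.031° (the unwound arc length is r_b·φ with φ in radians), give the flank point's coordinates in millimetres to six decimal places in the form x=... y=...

pitch radius r_p = m·N/2 = 4.969·32/2 = 79.504000
base radius r_b = r_p·cos α = 79.504000·cos 17.637° = 75.766931
roll angle φ = 7.031° = 0.12271410 rad
x = r_b·(cos φ + φ·sin φ) = 75.766931·(0.99248007 + 0.12271410·0.12240634) = 76.335263
y = r_b·(sin φ − φ·cos φ) = 75.766931·(0.12240634 − 0.12271410·0.99248007) = 0.046600

x=76.335263 y=0.046600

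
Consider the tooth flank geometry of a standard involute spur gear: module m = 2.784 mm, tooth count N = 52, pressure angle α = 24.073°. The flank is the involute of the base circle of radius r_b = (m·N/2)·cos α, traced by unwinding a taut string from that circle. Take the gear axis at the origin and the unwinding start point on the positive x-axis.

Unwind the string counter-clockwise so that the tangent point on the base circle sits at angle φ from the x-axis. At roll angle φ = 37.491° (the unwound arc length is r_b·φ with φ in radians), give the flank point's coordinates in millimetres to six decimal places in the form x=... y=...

pitch radius r_p = m·N/2 = 2.784·52/2 = 72.384000
base radius r_b = r_p·cos α = 72.384000·cos 24.073° = 66.088510
roll angle φ = 37.491° = 0.65434139 rad
x = r_b·(cos φ + φ·sin φ) = 66.088510·(0.79344895 + 0.65434139·0.60863680) = 78.758021
y = r_b·(sin φ − φ·cos φ) = 66.088510·(0.60863680 − 0.65434139·0.79344895) = 5.911638

x=78.758021 y=5.911638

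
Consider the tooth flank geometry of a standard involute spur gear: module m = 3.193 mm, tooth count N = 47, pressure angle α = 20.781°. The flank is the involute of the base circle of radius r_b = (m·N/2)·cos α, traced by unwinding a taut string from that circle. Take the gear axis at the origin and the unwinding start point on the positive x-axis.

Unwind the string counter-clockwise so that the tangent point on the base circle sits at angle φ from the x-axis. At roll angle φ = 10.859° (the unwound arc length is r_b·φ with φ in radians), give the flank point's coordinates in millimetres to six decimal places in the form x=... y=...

pitch radius r_p = m·N/2 = 3.193·47/2 = 75.035500
base radius r_b = r_p·cos α = 75.035500·cos 20.781° = 70.153944
roll angle φ = 10.859° = 0.18952530 rad
x = r_b·(cos φ + φ·sin φ) = 70.153944·(0.98209378 + 0.18952530·0.18839272) = 71.402612
y = r_b·(sin φ − φ·cos φ) = 70.153944·(0.18839272 − 0.18952530·0.98209378) = 0.158625

x=71.402612 y=0.158625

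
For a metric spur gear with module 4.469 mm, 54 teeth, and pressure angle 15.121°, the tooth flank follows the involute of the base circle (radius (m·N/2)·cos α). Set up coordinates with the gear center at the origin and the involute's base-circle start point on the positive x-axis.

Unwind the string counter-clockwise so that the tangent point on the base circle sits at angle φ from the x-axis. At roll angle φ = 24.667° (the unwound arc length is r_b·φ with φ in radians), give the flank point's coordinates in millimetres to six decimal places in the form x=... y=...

x=126.785354 y=3.041305

pitch radius r_p = m·N/2 = 4.469·54/2 = 120.663000
base radius r_b = r_p·cos α = 120.663000·cos 15.121° = 116.485295
roll angle φ = 24.667° = 0.43052037 rad
x = r_b·(cos φ + φ·sin φ) = 116.485295·(0.90874870 + 0.43052037·0.41734374) = 126.785354
y = r_b·(sin φ − φ·cos φ) = 116.485295·(0.41734374 − 0.43052037·0.90874870) = 3.041305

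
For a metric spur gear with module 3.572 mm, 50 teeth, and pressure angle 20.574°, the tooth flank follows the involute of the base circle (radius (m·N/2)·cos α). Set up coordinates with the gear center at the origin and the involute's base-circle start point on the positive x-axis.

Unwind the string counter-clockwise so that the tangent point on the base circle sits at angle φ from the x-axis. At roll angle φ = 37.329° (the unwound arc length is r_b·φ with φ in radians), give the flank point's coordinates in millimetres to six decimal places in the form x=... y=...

pitch radius r_p = m·N/2 = 3.572·50/2 = 89.300000
base radius r_b = r_p·cos α = 89.300000·cos 20.574° = 83.604366
roll angle φ = 37.329° = 0.65151396 rad
x = r_b·(cos φ + φ·sin φ) = 83.604366·(0.79516666 + 0.65151396·0.60639095) = 99.509162
y = r_b·(sin φ − φ·cos φ) = 83.604366·(0.60639095 − 0.65151396·0.79516666) = 7.384671

x=99.509162 y=7.384671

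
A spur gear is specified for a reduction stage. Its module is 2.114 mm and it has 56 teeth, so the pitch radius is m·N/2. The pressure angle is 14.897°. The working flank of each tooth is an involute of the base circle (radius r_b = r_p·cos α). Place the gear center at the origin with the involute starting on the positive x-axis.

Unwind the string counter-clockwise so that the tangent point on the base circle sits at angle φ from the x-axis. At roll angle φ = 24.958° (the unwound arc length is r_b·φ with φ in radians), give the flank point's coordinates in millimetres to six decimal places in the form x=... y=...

x=62.374788 y=1.546295

pitch radius r_p = m·N/2 = 2.114·56/2 = 59.192000
base radius r_b = r_p·cos α = 59.192000·cos 14.897° = 57.202530
roll angle φ = 24.958° = 0.43559927 rad
x = r_b·(cos φ + φ·sin φ) = 57.202530·(0.90661734 + 0.43559927·0.42195379) = 62.374788
y = r_b·(sin φ − φ·cos φ) = 57.202530·(0.42195379 − 0.43559927·0.90661734) = 1.546295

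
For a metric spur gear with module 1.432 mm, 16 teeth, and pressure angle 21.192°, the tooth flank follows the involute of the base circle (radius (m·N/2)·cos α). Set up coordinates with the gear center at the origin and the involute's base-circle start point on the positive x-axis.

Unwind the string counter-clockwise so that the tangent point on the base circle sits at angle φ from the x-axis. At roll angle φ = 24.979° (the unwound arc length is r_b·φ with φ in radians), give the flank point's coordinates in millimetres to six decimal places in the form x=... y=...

pitch radius r_p = m·N/2 = 1.432·16/2 = 11.456000
base radius r_b = r_p·cos α = 11.456000·cos 21.192° = 10.681280
roll angle φ = 24.979° = 0.43596579 rad
x = r_b·(cos φ + φ·sin φ) = 10.681280·(0.90646262 + 0.43596579·0.42228605) = 11.648629
y = r_b·(sin φ − φ·cos φ) = 10.681280·(0.42228605 − 0.43596579·0.90646262) = 0.289456

x=11.648629 y=0.289456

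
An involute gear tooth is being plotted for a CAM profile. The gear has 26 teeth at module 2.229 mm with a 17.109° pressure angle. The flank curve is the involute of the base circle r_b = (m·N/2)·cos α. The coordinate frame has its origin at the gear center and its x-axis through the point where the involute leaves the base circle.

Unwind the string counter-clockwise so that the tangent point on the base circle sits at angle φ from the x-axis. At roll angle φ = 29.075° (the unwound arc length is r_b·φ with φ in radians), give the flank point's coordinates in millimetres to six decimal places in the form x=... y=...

pitch radius r_p = m·N/2 = 2.229·26/2 = 28.977000
base radius r_b = r_p·cos α = 28.977000·cos 17.109° = 27.694675
roll angle φ = 29.075° = 0.50745448 rad
x = r_b·(cos φ + φ·sin φ) = 27.694675·(0.87398434 + 0.50745448·0.48595408) = 31.034208
y = r_b·(sin φ − φ·cos φ) = 27.694675·(0.48595408 − 0.50745448·0.87398434) = 1.175551

x=31.034208 y=1.175551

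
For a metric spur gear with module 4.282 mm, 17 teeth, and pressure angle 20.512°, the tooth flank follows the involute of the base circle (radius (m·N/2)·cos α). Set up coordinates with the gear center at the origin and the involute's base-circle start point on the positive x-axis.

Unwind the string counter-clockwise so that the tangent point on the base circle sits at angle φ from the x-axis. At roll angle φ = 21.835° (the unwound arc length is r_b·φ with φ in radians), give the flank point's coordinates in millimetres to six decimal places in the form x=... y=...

pitch radius r_p = m·N/2 = 4.282·17/2 = 36.397000
base radius r_b = r_p·cos α = 36.397000·cos 20.512° = 34.089387
roll angle φ = 21.835° = 0.38109264 rad
x = r_b·(cos φ + φ·sin φ) = 34.089387·(0.92825880 + 0.38109264·0.37193495) = 36.475660
y = r_b·(sin φ − φ·cos φ) = 34.089387·(0.37193495 − 0.38109264·0.92825880) = 0.619825

x=36.475660 y=0.619825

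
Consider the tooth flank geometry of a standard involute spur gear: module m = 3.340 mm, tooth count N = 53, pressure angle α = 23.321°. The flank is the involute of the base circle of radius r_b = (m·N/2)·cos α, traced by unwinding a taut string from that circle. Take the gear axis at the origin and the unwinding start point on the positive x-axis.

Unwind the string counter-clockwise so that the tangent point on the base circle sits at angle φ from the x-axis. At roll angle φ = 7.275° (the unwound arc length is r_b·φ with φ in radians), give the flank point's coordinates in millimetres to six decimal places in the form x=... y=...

x=81.931405 y=0.055372

pitch radius r_p = m·N/2 = 3.340·53/2 = 88.510000
base radius r_b = r_p·cos α = 88.510000·cos 23.321° = 81.278852
roll angle φ = 7.275° = 0.12697270 rad
x = r_b·(cos φ + φ·sin φ) = 81.278852·(0.99194979 + 0.12697270·0.12663180) = 81.931405
y = r_b·(sin φ − φ·cos φ) = 81.278852·(0.12663180 − 0.12697270·0.99194979) = 0.055372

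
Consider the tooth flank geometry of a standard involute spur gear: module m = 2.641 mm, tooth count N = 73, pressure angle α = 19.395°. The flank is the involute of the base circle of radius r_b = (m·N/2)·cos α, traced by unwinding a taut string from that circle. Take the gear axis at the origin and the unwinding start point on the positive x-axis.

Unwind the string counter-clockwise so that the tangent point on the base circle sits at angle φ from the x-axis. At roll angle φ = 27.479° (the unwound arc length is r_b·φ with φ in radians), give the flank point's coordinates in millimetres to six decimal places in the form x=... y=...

pitch radius r_p = m·N/2 = 2.641·73/2 = 96.396500
base radius r_b = r_p·cos α = 96.396500·cos 19.395° = 90.926157
roll angle φ = 27.479° = 0.47959903 rad
x = r_b·(cos φ + φ·sin φ) = 90.926157·(0.88718001 + 0.47959903·0.46142348) = 100.789668
y = r_b·(sin φ − φ·cos φ) = 90.926157·(0.46142348 − 0.47959903·0.88718001) = 3.267232

x=100.789668 y=3.267232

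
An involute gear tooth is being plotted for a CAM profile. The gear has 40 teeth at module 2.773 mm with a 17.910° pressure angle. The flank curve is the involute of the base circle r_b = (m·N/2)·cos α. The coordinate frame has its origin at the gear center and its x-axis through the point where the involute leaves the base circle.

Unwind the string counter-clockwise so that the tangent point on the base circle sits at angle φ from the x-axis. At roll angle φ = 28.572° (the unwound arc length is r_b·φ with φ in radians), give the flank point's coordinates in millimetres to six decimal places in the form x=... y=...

pitch radius r_p = m·N/2 = 2.773·40/2 = 55.460000
base radius r_b = r_p·cos α = 55.460000·cos 17.910° = 52.772450
roll angle φ = 28.572° = 0.49867547 rad
x = r_b·(cos φ + φ·sin φ) = 52.772450·(0.87821680 + 0.49867547·0.47826274) = 58.931770
y = r_b·(sin φ − φ·cos φ) = 52.772450·(0.47826274 − 0.49867547·0.87821680) = 2.127656

x=58.931770 y=2.127656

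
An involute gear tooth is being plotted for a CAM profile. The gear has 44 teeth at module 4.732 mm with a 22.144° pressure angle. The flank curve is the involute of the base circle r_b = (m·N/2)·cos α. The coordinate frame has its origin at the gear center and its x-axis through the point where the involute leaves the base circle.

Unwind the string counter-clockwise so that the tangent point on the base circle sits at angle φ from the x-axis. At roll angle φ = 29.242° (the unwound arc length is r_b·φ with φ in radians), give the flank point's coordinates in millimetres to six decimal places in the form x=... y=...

x=108.177467 y=4.162632

pitch radius r_p = m·N/2 = 4.732·44/2 = 104.104000
base radius r_b = r_p·cos α = 104.104000·cos 22.144° = 96.425230
roll angle φ = 29.242° = 0.51036918 rad
x = r_b·(cos φ + φ·sin φ) = 96.425230·(0.87256422 + 0.51036918·0.48849941) = 108.177467
y = r_b·(sin φ − φ·cos φ) = 96.425230·(0.48849941 − 0.51036918·0.87256422) = 4.162632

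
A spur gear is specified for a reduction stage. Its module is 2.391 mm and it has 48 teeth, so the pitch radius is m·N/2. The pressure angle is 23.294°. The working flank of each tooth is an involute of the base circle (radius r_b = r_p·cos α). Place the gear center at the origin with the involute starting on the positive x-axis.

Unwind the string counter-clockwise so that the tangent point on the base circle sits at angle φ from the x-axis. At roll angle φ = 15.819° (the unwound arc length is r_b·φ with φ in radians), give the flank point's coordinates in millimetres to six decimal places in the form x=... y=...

pitch radius r_p = m·N/2 = 2.391·48/2 = 57.384000
base radius r_b = r_p·cos α = 57.384000·cos 23.294° = 52.706504
roll angle φ = 15.819° = 0.27609363 rad
x = r_b·(cos φ + φ·sin φ) = 52.706504·(0.96212765 + 0.27609363·0.27259932) = 54.677231
y = r_b·(sin φ − φ·cos φ) = 52.706504·(0.27259932 − 0.27609363·0.96212765) = 0.366942

x=54.677231 y=0.366942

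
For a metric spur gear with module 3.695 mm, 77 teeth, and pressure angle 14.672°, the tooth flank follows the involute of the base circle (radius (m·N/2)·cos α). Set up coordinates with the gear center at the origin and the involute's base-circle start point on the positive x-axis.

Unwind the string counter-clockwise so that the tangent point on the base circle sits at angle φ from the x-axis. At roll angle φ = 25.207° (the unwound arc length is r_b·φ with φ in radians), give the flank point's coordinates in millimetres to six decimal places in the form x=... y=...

pitch radius r_p = m·N/2 = 3.695·77/2 = 142.257500
base radius r_b = r_p·cos α = 142.257500·cos 14.672° = 137.618717
roll angle φ = 25.207° = 0.43994514 rad
x = r_b·(cos φ + φ·sin φ) = 137.618717·(0.90477503 + 0.43994514·0.42588983) = 150.299345
y = r_b·(sin φ − φ·cos φ) = 137.618717·(0.42588983 − 0.43994514·0.90477503) = 3.831092

x=150.299345 y=3.831092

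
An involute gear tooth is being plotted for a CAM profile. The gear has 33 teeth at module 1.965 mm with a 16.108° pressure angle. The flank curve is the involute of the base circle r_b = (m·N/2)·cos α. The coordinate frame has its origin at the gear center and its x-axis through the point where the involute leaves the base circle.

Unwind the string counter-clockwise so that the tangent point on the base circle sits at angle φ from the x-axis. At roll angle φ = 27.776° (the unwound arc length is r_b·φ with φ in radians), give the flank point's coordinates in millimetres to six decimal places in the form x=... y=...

x=34.597642 y=1.155398

pitch radius r_p = m·N/2 = 1.965·33/2 = 32.422500
base radius r_b = r_p·cos α = 32.422500·cos 16.108° = 31.149606
roll angle φ = 27.776° = 0.48478265 rad
x = r_b·(cos φ + φ·sin φ) = 31.149606·(0.88477626 + 0.48478265·0.46601607) = 34.597642
y = r_b·(sin φ − φ·cos φ) = 31.149606·(0.46601607 − 0.48478265·0.88477626) = 1.155398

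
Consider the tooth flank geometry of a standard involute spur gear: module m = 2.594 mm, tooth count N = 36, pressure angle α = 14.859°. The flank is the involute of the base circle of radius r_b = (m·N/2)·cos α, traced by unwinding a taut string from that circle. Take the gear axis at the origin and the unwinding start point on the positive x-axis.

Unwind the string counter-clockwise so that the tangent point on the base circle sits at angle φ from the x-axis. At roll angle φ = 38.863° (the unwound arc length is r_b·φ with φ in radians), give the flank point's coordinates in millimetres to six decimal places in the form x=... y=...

pitch radius r_p = m·N/2 = 2.594·36/2 = 46.692000
base radius r_b = r_p·cos α = 46.692000·cos 14.859° = 45.130612
roll angle φ = 38.863° = 0.67828731 rad
x = r_b·(cos φ + φ·sin φ) = 45.130612·(0.77864851 + 0.67828731·0.62746036) = 54.348399
y = r_b·(sin φ − φ·cos φ) = 45.130612·(0.62746036 − 0.67828731·0.77864851) = 4.482055

x=54.348399 y=4.482055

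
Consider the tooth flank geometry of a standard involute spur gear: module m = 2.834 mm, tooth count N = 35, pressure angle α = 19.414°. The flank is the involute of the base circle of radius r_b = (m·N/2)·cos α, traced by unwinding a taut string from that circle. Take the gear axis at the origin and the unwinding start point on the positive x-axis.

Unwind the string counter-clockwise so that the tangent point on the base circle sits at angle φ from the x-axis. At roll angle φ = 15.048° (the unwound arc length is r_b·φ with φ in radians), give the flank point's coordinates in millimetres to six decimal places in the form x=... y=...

pitch radius r_p = m·N/2 = 2.834·35/2 = 49.595000
base radius r_b = r_p·cos α = 49.595000·cos 19.414° = 46.775101
roll angle φ = 15.048° = 0.26263715 rad
x = r_b·(cos φ + φ·sin φ) = 46.775101·(0.96570866 + 0.26263715·0.25962817) = 48.360621
y = r_b·(sin φ − φ·cos φ) = 46.775101·(0.25962817 − 0.26263715·0.96570866) = 0.280520

x=48.360621 y=0.280520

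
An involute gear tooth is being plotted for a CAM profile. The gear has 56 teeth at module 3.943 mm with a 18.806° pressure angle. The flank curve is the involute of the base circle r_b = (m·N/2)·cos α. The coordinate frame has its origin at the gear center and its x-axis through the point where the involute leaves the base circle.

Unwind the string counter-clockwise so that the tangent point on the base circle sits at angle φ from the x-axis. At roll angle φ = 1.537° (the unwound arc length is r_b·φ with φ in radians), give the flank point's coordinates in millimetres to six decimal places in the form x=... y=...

pitch radius r_p = m·N/2 = 3.943·56/2 = 110.404000
base radius r_b = r_p·cos α = 110.404000·cos 18.806° = 104.510138
roll angle φ = 1.537° = 0.02682571 rad
x = r_b·(cos φ + φ·sin φ) = 104.510138·(0.99964021 + 0.02682571·0.02682249) = 104.547735
y = r_b·(sin φ − φ·cos φ) = 104.510138·(0.02682249 − 0.02682571·0.99964021) = 0.000672

x=104.547735 y=0.000672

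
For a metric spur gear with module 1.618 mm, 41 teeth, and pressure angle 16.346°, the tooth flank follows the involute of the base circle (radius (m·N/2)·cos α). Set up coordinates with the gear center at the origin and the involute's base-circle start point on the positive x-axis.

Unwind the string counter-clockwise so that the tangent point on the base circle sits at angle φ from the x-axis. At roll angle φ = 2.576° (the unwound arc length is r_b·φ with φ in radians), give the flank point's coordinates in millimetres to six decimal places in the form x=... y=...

pitch radius r_p = m·N/2 = 1.618·41/2 = 33.169000
base radius r_b = r_p·cos α = 33.169000·cos 16.346° = 31.828297
roll angle φ = 2.576° = 0.04495968 rad
x = r_b·(cos φ + φ·sin φ) = 31.828297·(0.99898948 + 0.04495968·0.04494454) = 31.860450
y = r_b·(sin φ − φ·cos φ) = 31.828297·(0.04494454 − 0.04495968·0.99898948) = 0.000964

x=31.860450 y=0.000964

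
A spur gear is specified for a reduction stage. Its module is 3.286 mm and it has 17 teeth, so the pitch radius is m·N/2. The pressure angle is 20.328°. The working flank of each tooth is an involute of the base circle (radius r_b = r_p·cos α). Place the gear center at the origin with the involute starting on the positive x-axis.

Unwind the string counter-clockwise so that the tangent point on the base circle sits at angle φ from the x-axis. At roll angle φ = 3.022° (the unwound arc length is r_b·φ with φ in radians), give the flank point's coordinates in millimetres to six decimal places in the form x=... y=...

pitch radius r_p = m·N/2 = 3.286·17/2 = 27.931000
base radius r_b = r_p·cos α = 27.931000·cos 20.328° = 26.191437
roll angle φ = 3.022° = 0.05274385 rad
x = r_b·(cos φ + φ·sin φ) = 26.191437·(0.99860937 + 0.05274385·0.05271940) = 26.227843
y = r_b·(sin φ − φ·cos φ) = 26.191437·(0.05271940 − 0.05274385·0.99860937) = 0.001281

x=26.227843 y=0.001281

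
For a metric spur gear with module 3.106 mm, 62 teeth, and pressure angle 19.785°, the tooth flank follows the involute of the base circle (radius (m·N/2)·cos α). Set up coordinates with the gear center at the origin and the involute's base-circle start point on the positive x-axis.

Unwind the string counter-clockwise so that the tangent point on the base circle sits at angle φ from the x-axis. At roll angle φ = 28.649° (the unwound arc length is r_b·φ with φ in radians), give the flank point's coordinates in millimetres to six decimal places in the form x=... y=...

x=101.230165 y=3.681973

pitch radius r_p = m·N/2 = 3.106·62/2 = 96.286000
base radius r_b = r_p·cos α = 96.286000·cos 19.785° = 90.602181
roll angle φ = 28.649° = 0.50001938 rad
x = r_b·(cos φ + φ·sin φ) = 90.602181·(0.87757327 + 0.50001938·0.47944254) = 101.230165
y = r_b·(sin φ − φ·cos φ) = 90.602181·(0.47944254 − 0.50001938·0.87757327) = 3.681973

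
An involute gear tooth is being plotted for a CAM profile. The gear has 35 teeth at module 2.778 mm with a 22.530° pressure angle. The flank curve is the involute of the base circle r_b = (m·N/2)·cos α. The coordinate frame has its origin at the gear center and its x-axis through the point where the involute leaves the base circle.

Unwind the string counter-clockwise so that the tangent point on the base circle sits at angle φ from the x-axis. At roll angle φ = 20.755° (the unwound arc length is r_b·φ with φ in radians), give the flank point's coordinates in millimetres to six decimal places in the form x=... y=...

pitch radius r_p = m·N/2 = 2.778·35/2 = 48.615000
base radius r_b = r_p·cos α = 48.615000·cos 22.530° = 44.904656
roll angle φ = 20.755° = 0.36224309 rad
x = r_b·(cos φ + φ·sin φ) = 44.904656·(0.93510429 + 0.36224309·0.35437264) = 47.754904
y = r_b·(sin φ − φ·cos φ) = 44.904656·(0.35437264 − 0.36224309·0.93510429) = 0.702200

x=47.754904 y=0.702200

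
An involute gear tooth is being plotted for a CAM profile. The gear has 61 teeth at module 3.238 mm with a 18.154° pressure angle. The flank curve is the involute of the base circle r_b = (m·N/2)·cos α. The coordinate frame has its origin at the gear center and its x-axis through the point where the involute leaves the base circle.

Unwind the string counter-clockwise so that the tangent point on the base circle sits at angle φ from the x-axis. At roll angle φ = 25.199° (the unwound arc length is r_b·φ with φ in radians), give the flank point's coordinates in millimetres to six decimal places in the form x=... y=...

pitch radius r_p = m·N/2 = 3.238·61/2 = 98.759000
base radius r_b = r_p·cos α = 98.759000·cos 18.154° = 93.843024
roll angle φ = 25.199° = 0.43980552 rad
x = r_b·(cos φ + φ·sin φ) = 93.843024·(0.90483448 + 0.43980552·0.42576350) = 102.484805
y = r_b·(sin φ − φ·cos φ) = 93.843024·(0.42576350 − 0.43980552·0.90483448) = 2.609990

x=102.484805 y=2.609990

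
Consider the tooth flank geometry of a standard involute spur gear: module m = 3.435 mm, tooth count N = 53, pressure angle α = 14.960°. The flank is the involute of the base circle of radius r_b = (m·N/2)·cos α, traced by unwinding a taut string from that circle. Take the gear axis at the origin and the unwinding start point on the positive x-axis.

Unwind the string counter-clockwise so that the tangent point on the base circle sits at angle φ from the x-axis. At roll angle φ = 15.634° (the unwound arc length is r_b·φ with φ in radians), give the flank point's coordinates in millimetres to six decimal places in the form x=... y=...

pitch radius r_p = m·N/2 = 3.435·53/2 = 91.027500
base radius r_b = r_p·cos α = 91.027500·cos 14.960° = 87.942239
roll angle φ = 15.634° = 0.27286478 rad
x = r_b·(cos φ + φ·sin φ) = 87.942239·(0.96300282 + 0.27286478·0.26949133) = 91.155430
y = r_b·(sin φ − φ·cos φ) = 87.942239·(0.26949133 − 0.27286478·0.96300282) = 0.591128

x=91.155430 y=0.591128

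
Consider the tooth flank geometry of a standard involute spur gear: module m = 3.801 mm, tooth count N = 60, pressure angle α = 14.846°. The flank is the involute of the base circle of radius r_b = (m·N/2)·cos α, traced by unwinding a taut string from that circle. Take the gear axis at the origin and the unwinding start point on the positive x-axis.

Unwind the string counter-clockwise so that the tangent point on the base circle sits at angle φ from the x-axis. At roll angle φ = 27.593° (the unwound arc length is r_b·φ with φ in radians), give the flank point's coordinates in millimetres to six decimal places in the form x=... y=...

x=122.273757 y=4.009364

pitch radius r_p = m·N/2 = 3.801·60/2 = 114.030000
base radius r_b = r_p·cos α = 114.030000·cos 14.846° = 110.223450
roll angle φ = 27.593° = 0.48158870 rad
x = r_b·(cos φ + φ·sin φ) = 110.223450·(0.88626017 + 0.48158870·0.46318776) = 122.273757
y = r_b·(sin φ − φ·cos φ) = 110.223450·(0.46318776 − 0.48158870·0.88626017) = 4.009364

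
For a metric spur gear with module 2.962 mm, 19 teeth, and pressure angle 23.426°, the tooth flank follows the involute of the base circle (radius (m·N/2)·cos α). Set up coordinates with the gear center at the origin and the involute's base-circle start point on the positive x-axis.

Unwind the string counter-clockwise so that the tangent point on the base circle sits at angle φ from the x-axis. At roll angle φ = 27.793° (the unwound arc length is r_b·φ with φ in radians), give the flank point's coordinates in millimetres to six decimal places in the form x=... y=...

x=28.680956 y=0.959430

pitch radius r_p = m·N/2 = 2.962·19/2 = 28.139000
base radius r_b = r_p·cos α = 28.139000·cos 23.426° = 25.819624
roll angle φ = 27.793° = 0.48507936 rad
x = r_b·(cos φ + φ·sin φ) = 25.819624·(0.88463795 + 0.48507936·0.46627856) = 28.680956
y = r_b·(sin φ − φ·cos φ) = 25.819624·(0.46627856 − 0.48507936·0.88463795) = 0.959430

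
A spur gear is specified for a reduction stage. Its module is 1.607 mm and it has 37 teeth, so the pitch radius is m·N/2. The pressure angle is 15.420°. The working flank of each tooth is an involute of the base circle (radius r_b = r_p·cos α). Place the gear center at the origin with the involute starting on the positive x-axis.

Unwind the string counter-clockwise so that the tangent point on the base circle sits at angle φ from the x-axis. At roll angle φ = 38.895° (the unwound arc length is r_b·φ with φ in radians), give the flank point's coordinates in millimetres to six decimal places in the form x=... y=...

x=34.521349 y=2.853059

pitch radius r_p = m·N/2 = 1.607·37/2 = 29.729500
base radius r_b = r_p·cos α = 29.729500·cos 15.420° = 28.659317
roll angle φ = 38.895° = 0.67884581 rad
x = r_b·(cos φ + φ·sin φ) = 28.659317·(0.77829795 + 0.67884581·0.62789514) = 34.521349
y = r_b·(sin φ − φ·cos φ) = 28.659317·(0.62789514 − 0.67884581·0.77829795) = 2.853059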